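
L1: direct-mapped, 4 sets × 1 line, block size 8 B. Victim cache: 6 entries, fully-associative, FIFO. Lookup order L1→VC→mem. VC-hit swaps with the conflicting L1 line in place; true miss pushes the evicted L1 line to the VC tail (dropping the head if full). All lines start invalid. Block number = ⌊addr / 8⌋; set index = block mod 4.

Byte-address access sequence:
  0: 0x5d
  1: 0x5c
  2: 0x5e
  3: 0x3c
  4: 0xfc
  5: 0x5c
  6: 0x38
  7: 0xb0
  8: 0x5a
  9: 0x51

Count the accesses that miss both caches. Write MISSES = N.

MISSES = 5

0: 0x5d (blk 11, set 3) → MISS  vc=[]
1: 0x5c (blk 11, set 3) → L1-HIT  vc=[]
2: 0x5e (blk 11, set 3) → L1-HIT  vc=[]
3: 0x3c (blk 7, set 3) → MISS  vc=[11]
4: 0xfc (blk 31, set 3) → MISS  vc=[11, 7]
5: 0x5c (blk 11, set 3) → VC-HIT  vc=[31, 7]
6: 0x38 (blk 7, set 3) → VC-HIT  vc=[31, 11]
7: 0xb0 (blk 22, set 2) → MISS  vc=[31, 11]
8: 0x5a (blk 11, set 3) → VC-HIT  vc=[31, 7]
9: 0x51 (blk 10, set 2) → MISS  vc=[31, 7, 22]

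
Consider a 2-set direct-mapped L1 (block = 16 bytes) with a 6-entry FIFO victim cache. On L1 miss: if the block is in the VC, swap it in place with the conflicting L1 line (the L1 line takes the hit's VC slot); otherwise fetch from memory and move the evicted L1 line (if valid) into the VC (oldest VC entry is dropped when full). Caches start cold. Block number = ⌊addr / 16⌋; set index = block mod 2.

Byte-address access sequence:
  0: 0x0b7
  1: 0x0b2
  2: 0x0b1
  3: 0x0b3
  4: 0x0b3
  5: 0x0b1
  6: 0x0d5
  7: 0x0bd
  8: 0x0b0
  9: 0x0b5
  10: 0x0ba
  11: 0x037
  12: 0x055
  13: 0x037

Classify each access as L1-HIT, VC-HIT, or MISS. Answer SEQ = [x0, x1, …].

SEQ = [MISS, L1-HIT, L1-HIT, L1-HIT, L1-HIT, L1-HIT, MISS, VC-HIT, L1-HIT, L1-HIT, L1-HIT, MISS, MISS, VC-HIT]

  [0] addr=0xb7 blk=11 s=1: MISS | VC []
  [1] addr=0xb2 blk=11 s=1: L1-HIT | VC []
  [2] addr=0xb1 blk=11 s=1: L1-HIT | VC []
  [3] addr=0xb3 blk=11 s=1: L1-HIT | VC []
  [4] addr=0xb3 blk=11 s=1: L1-HIT | VC []
  [5] addr=0xb1 blk=11 s=1: L1-HIT | VC []
  [6] addr=0xd5 blk=13 s=1: MISS | VC [11]
  [7] addr=0xbd blk=11 s=1: VC-HIT | VC [13]
  [8] addr=0xb0 blk=11 s=1: L1-HIT | VC [13]
  [9] addr=0xb5 blk=11 s=1: L1-HIT | VC [13]
  [10] addr=0xba blk=11 s=1: L1-HIT | VC [13]
  [11] addr=0x37 blk=3 s=1: MISS | VC [13, 11]
  [12] addr=0x55 blk=5 s=1: MISS | VC [13, 11, 3]
  [13] addr=0x37 blk=3 s=1: VC-HIT | VC [13, 11, 5]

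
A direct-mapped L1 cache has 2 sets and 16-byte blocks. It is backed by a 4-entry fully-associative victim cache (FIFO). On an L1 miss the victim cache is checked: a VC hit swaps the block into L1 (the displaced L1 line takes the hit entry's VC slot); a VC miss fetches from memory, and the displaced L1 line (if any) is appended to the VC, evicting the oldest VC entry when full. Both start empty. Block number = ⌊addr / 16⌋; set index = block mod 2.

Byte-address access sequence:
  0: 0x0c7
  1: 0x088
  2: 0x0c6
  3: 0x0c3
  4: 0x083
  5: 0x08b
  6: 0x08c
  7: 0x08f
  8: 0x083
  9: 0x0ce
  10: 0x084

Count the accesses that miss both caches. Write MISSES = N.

0: 0xc7 (blk 12, set 0) → MISS  vc=[]
1: 0x88 (blk 8, set 0) → MISS  vc=[12]
2: 0xc6 (blk 12, set 0) → VC-HIT  vc=[8]
3: 0xc3 (blk 12, set 0) → L1-HIT  vc=[8]
4: 0x83 (blk 8, set 0) → VC-HIT  vc=[12]
5: 0x8b (blk 8, set 0) → L1-HIT  vc=[12]
6: 0x8c (blk 8, set 0) → L1-HIT  vc=[12]
7: 0x8f (blk 8, set 0) → L1-HIT  vc=[12]
8: 0x83 (blk 8, set 0) → L1-HIT  vc=[12]
9: 0xce (blk 12, set 0) → VC-HIT  vc=[8]
10: 0x84 (blk 8, set 0) → VC-HIT  vc=[12]

MISSES = 2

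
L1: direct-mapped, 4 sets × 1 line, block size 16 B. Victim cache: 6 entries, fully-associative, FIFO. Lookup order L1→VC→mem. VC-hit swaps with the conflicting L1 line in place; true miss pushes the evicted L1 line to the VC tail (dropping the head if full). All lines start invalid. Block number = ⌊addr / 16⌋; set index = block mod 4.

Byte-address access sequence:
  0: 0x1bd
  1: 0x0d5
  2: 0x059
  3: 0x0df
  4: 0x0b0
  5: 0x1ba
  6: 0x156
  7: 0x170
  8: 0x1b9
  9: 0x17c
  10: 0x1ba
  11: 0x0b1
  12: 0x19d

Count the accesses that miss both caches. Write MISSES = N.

0: 0x1bd (blk 27, set 3) → MISS  vc=[]
1: 0xd5 (blk 13, set 1) → MISS  vc=[]
2: 0x59 (blk 5, set 1) → MISS  vc=[13]
3: 0xdf (blk 13, set 1) → VC-HIT  vc=[5]
4: 0xb0 (blk 11, set 3) → MISS  vc=[5, 27]
5: 0x1ba (blk 27, set 3) → VC-HIT  vc=[5, 11]
6: 0x156 (blk 21, set 1) → MISS  vc=[5, 11, 13]
7: 0x170 (blk 23, set 3) → MISS  vc=[5, 11, 13, 27]
8: 0x1b9 (blk 27, set 3) → VC-HIT  vc=[5, 11, 13, 23]
9: 0x17c (blk 23, set 3) → VC-HIT  vc=[5, 11, 13, 27]
10: 0x1ba (blk 27, set 3) → VC-HIT  vc=[5, 11, 13, 23]
11: 0xb1 (blk 11, set 3) → VC-HIT  vc=[5, 27, 13, 23]
12: 0x19d (blk 25, set 1) → MISS  vc=[5, 27, 13, 23, 21]

MISSES = 7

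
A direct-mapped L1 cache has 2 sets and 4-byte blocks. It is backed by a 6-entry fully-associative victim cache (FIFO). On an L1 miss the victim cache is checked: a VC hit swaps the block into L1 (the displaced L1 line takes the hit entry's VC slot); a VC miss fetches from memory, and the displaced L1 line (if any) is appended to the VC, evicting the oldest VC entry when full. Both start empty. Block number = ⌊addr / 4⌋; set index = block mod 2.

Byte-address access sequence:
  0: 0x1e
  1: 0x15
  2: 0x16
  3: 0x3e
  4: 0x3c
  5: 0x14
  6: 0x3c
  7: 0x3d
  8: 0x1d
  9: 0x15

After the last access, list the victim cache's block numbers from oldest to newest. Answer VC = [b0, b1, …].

0: 0x1e (blk 7, set 1) → MISS  vc=[]
1: 0x15 (blk 5, set 1) → MISS  vc=[7]
2: 0x16 (blk 5, set 1) → L1-HIT  vc=[7]
3: 0x3e (blk 15, set 1) → MISS  vc=[7, 5]
4: 0x3c (blk 15, set 1) → L1-HIT  vc=[7, 5]
5: 0x14 (blk 5, set 1) → VC-HIT  vc=[7, 15]
6: 0x3c (blk 15, set 1) → VC-HIT  vc=[7, 5]
7: 0x3d (blk 15, set 1) → L1-HIT  vc=[7, 5]
8: 0x1d (blk 7, set 1) → VC-HIT  vc=[15, 5]
9: 0x15 (blk 5, set 1) → VC-HIT  vc=[15, 7]

VC = [15, 7]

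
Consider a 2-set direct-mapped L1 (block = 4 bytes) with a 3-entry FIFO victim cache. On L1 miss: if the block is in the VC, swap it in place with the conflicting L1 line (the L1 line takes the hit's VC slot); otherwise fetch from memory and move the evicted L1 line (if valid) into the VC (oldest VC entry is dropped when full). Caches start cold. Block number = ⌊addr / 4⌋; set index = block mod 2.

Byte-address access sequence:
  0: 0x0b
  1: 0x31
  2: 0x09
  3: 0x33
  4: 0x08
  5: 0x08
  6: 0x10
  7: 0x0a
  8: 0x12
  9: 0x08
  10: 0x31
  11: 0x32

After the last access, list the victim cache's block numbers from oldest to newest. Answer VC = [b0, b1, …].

VC = [2, 4]

  [0] addr=0xb blk=2 s=0: MISS | VC []
  [1] addr=0x31 blk=12 s=0: MISS | VC [2]
  [2] addr=0x9 blk=2 s=0: VC-HIT | VC [12]
  [3] addr=0x33 blk=12 s=0: VC-HIT | VC [2]
  [4] addr=0x8 blk=2 s=0: VC-HIT | VC [12]
  [5] addr=0x8 blk=2 s=0: L1-HIT | VC [12]
  [6] addr=0x10 blk=4 s=0: MISS | VC [12, 2]
  [7] addr=0xa blk=2 s=0: VC-HIT | VC [12, 4]
  [8] addr=0x12 blk=4 s=0: VC-HIT | VC [12, 2]
  [9] addr=0x8 blk=2 s=0: VC-HIT | VC [12, 4]
  [10] addr=0x31 blk=12 s=0: VC-HIT | VC [2, 4]
  [11] addr=0x32 blk=12 s=0: L1-HIT | VC [2, 4]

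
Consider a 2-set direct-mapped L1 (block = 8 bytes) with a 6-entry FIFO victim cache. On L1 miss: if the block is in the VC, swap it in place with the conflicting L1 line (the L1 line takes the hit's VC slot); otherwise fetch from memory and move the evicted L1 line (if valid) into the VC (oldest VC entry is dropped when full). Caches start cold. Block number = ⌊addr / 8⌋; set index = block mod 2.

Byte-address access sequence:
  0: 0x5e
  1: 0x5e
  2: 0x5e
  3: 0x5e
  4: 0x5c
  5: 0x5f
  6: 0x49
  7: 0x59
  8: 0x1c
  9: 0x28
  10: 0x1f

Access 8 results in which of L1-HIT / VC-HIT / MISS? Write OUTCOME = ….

  [0] addr=0x5e blk=11 s=1: MISS | VC []
  [1] addr=0x5e blk=11 s=1: L1-HIT | VC []
  [2] addr=0x5e blk=11 s=1: L1-HIT | VC []
  [3] addr=0x5e blk=11 s=1: L1-HIT | VC []
  [4] addr=0x5c blk=11 s=1: L1-HIT | VC []
  [5] addr=0x5f blk=11 s=1: L1-HIT | VC []
  [6] addr=0x49 blk=9 s=1: MISS | VC [11]
  [7] addr=0x59 blk=11 s=1: VC-HIT | VC [9]
  [8] addr=0x1c blk=3 s=1: MISS | VC [9, 11]
  [9] addr=0x28 blk=5 s=1: MISS | VC [9, 11, 3]
  [10] addr=0x1f blk=3 s=1: VC-HIT | VC [9, 11, 5]

OUTCOME = MISS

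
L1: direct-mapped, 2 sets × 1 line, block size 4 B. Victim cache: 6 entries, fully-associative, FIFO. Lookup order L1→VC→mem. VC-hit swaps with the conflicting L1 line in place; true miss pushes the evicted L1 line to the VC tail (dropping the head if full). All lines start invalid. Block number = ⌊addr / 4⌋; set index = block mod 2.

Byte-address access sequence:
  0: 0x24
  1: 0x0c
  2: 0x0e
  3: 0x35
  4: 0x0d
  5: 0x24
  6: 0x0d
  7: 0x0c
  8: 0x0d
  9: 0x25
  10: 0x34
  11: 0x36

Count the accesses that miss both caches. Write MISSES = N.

0: 0x24 (blk 9, set 1) → MISS  vc=[]
1: 0xc (blk 3, set 1) → MISS  vc=[9]
2: 0xe (blk 3, set 1) → L1-HIT  vc=[9]
3: 0x35 (blk 13, set 1) → MISS  vc=[9, 3]
4: 0xd (blk 3, set 1) → VC-HIT  vc=[9, 13]
5: 0x24 (blk 9, set 1) → VC-HIT  vc=[3, 13]
6: 0xd (blk 3, set 1) → VC-HIT  vc=[9, 13]
7: 0xc (blk 3, set 1) → L1-HIT  vc=[9, 13]
8: 0xd (blk 3, set 1) → L1-HIT  vc=[9, 13]
9: 0x25 (blk 9, set 1) → VC-HIT  vc=[3, 13]
10: 0x34 (blk 13, set 1) → VC-HIT  vc=[3, 9]
11: 0x36 (blk 13, set 1) → L1-HIT  vc=[3, 9]

MISSES = 3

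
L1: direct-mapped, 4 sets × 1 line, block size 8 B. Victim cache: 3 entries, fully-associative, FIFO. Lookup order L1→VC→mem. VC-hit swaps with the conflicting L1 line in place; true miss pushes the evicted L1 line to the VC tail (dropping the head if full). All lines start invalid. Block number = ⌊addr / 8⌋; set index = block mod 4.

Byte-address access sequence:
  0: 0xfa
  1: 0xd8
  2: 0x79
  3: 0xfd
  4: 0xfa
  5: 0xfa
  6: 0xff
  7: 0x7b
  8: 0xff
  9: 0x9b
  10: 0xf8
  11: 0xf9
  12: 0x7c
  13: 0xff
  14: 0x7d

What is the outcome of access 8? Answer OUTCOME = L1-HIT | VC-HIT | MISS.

OUTCOME = VC-HIT

0: 0xfa (blk 31, set 3) → MISS  vc=[]
1: 0xd8 (blk 27, set 3) → MISS  vc=[31]
2: 0x79 (blk 15, set 3) → MISS  vc=[31, 27]
3: 0xfd (blk 31, set 3) → VC-HIT  vc=[15, 27]
4: 0xfa (blk 31, set 3) → L1-HIT  vc=[15, 27]
5: 0xfa (blk 31, set 3) → L1-HIT  vc=[15, 27]
6: 0xff (blk 31, set 3) → L1-HIT  vc=[15, 27]
7: 0x7b (blk 15, set 3) → VC-HIT  vc=[31, 27]
8: 0xff (blk 31, set 3) → VC-HIT  vc=[15, 27]
9: 0x9b (blk 19, set 3) → MISS  vc=[15, 27, 31]
10: 0xf8 (blk 31, set 3) → VC-HIT  vc=[15, 27, 19]
11: 0xf9 (blk 31, set 3) → L1-HIT  vc=[15, 27, 19]
12: 0x7c (blk 15, set 3) → VC-HIT  vc=[31, 27, 19]
13: 0xff (blk 31, set 3) → VC-HIT  vc=[15, 27, 19]
14: 0x7d (blk 15, set 3) → VC-HIT  vc=[31, 27, 19]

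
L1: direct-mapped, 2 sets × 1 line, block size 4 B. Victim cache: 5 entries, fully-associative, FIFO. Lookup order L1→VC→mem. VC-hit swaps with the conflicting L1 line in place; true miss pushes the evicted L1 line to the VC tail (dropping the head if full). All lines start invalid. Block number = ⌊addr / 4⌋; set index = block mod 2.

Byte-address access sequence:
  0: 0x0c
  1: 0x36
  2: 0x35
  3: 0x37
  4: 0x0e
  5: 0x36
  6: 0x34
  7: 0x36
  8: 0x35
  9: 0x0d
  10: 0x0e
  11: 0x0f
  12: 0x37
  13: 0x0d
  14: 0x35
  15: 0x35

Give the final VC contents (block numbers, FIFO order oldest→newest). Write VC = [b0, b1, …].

0: 0xc (blk 3, set 1) → MISS  vc=[]
1: 0x36 (blk 13, set 1) → MISS  vc=[3]
2: 0x35 (blk 13, set 1) → L1-HIT  vc=[3]
3: 0x37 (blk 13, set 1) → L1-HIT  vc=[3]
4: 0xe (blk 3, set 1) → VC-HIT  vc=[13]
5: 0x36 (blk 13, set 1) → VC-HIT  vc=[3]
6: 0x34 (blk 13, set 1) → L1-HIT  vc=[3]
7: 0x36 (blk 13, set 1) → L1-HIT  vc=[3]
8: 0x35 (blk 13, set 1) → L1-HIT  vc=[3]
9: 0xd (blk 3, set 1) → VC-HIT  vc=[13]
10: 0xe (blk 3, set 1) → L1-HIT  vc=[13]
11: 0xf (blk 3, set 1) → L1-HIT  vc=[13]
12: 0x37 (blk 13, set 1) → VC-HIT  vc=[3]
13: 0xd (blk 3, set 1) → VC-HIT  vc=[13]
14: 0x35 (blk 13, set 1) → VC-HIT  vc=[3]
15: 0x35 (blk 13, set 1) → L1-HIT  vc=[3]

VC = [3]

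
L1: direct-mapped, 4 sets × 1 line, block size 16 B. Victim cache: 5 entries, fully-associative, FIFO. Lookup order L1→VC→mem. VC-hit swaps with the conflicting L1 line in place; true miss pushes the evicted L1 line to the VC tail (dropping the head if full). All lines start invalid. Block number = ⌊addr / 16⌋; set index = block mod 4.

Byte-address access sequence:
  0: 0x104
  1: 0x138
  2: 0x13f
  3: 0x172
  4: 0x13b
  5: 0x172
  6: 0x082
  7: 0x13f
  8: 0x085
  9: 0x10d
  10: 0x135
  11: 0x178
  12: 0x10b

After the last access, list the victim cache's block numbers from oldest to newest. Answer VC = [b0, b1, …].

VC = [19, 8]

#0 0x104→b16/s0 MISS; vc=[]
#1 0x138→b19/s3 MISS; vc=[]
#2 0x13f→b19/s3 L1-HIT; vc=[]
#3 0x172→b23/s3 MISS; vc=[19]
#4 0x13b→b19/s3 VC-HIT; vc=[23]
#5 0x172→b23/s3 VC-HIT; vc=[19]
#6 0x82→b8/s0 MISS; vc=[19,16]
#7 0x13f→b19/s3 VC-HIT; vc=[23,16]
#8 0x85→b8/s0 L1-HIT; vc=[23,16]
#9 0x10d→b16/s0 VC-HIT; vc=[23,8]
#10 0x135→b19/s3 L1-HIT; vc=[23,8]
#11 0x178→b23/s3 VC-HIT; vc=[19,8]
#12 0x10b→b16/s0 L1-HIT; vc=[19,8]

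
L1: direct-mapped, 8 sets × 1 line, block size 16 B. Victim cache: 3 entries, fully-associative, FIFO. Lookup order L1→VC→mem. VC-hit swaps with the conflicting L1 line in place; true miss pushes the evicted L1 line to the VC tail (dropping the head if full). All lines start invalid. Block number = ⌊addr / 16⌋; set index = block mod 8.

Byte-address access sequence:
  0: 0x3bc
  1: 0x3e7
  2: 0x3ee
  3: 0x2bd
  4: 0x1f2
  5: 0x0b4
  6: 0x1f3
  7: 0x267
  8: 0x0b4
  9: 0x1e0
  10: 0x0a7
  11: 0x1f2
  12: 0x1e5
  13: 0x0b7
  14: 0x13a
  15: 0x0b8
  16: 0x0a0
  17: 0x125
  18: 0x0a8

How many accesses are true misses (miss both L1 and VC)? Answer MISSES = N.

MISSES = 10

0: 0x3bc (blk 59, set 3) → MISS  vc=[]
1: 0x3e7 (blk 62, set 6) → MISS  vc=[]
2: 0x3ee (blk 62, set 6) → L1-HIT  vc=[]
3: 0x2bd (blk 43, set 3) → MISS  vc=[59]
4: 0x1f2 (blk 31, set 7) → MISS  vc=[59]
5: 0xb4 (blk 11, set 3) → MISS  vc=[59, 43]
6: 0x1f3 (blk 31, set 7) → L1-HIT  vc=[59, 43]
7: 0x267 (blk 38, set 6) → MISS  vc=[59, 43, 62]
8: 0xb4 (blk 11, set 3) → L1-HIT  vc=[59, 43, 62]
9: 0x1e0 (blk 30, set 6) → MISS  vc=[43, 62, 38]
10: 0xa7 (blk 10, set 2) → MISS  vc=[43, 62, 38]
11: 0x1f2 (blk 31, set 7) → L1-HIT  vc=[43, 62, 38]
12: 0x1e5 (blk 30, set 6) → L1-HIT  vc=[43, 62, 38]
13: 0xb7 (blk 11, set 3) → L1-HIT  vc=[43, 62, 38]
14: 0x13a (blk 19, set 3) → MISS  vc=[62, 38, 11]
15: 0xb8 (blk 11, set 3) → VC-HIT  vc=[62, 38, 19]
16: 0xa0 (blk 10, set 2) → L1-HIT  vc=[62, 38, 19]
17: 0x125 (blk 18, set 2) → MISS  vc=[38, 19, 10]
18: 0xa8 (blk 10, set 2) → VC-HIT  vc=[38, 19, 18]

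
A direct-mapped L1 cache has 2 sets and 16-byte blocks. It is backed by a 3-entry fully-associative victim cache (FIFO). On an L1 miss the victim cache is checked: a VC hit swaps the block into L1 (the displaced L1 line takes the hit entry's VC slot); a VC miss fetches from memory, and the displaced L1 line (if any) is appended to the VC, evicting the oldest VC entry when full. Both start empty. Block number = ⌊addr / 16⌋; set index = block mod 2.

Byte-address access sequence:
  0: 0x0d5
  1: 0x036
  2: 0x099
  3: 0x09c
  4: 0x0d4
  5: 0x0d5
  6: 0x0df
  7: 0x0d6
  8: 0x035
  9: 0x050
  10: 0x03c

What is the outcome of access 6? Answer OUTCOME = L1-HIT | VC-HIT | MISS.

#0 0xd5→b13/s1 MISS; vc=[]
#1 0x36→b3/s1 MISS; vc=[13]
#2 0x99→b9/s1 MISS; vc=[13,3]
#3 0x9c→b9/s1 L1-HIT; vc=[13,3]
#4 0xd4→b13/s1 VC-HIT; vc=[9,3]
#5 0xd5→b13/s1 L1-HIT; vc=[9,3]
#6 0xdf→b13/s1 L1-HIT; vc=[9,3]
#7 0xd6→b13/s1 L1-HIT; vc=[9,3]
#8 0x35→b3/s1 VC-HIT; vc=[9,13]
#9 0x50→b5/s1 MISS; vc=[9,13,3]
#10 0x3c→b3/s1 VC-HIT; vc=[9,13,5]

OUTCOME = L1-HIT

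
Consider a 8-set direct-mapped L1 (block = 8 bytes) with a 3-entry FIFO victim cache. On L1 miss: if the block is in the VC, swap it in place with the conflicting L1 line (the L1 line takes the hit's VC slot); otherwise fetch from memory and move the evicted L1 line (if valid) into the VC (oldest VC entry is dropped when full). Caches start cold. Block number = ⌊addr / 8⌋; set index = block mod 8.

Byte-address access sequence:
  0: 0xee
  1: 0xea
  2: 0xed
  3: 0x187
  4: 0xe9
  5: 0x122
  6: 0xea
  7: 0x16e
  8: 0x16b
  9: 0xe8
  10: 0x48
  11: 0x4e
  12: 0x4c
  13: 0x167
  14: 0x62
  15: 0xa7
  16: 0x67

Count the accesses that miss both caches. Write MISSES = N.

  [0] addr=0xee blk=29 s=5: MISS | VC []
  [1] addr=0xea blk=29 s=5: L1-HIT | VC []
  [2] addr=0xed blk=29 s=5: L1-HIT | VC []
  [3] addr=0x187 blk=48 s=0: MISS | VC []
  [4] addr=0xe9 blk=29 s=5: L1-HIT | VC []
  [5] addr=0x122 blk=36 s=4: MISS | VC []
  [6] addr=0xea blk=29 s=5: L1-HIT | VC []
  [7] addr=0x16e blk=45 s=5: MISS | VC [29]
  [8] addr=0x16b blk=45 s=5: L1-HIT | VC [29]
  [9] addr=0xe8 blk=29 s=5: VC-HIT | VC [45]
  [10] addr=0x48 blk=9 s=1: MISS | VC [45]
  [11] addr=0x4e blk=9 s=1: L1-HIT | VC [45]
  [12] addr=0x4c blk=9 s=1: L1-HIT | VC [45]
  [13] addr=0x167 blk=44 s=4: MISS | VC [45, 36]
  [14] addr=0x62 blk=12 s=4: MISS | VC [45, 36, 44]
  [15] addr=0xa7 blk=20 s=4: MISS | VC [36, 44, 12]
  [16] addr=0x67 blk=12 s=4: VC-HIT | VC [36, 44, 20]

MISSES = 8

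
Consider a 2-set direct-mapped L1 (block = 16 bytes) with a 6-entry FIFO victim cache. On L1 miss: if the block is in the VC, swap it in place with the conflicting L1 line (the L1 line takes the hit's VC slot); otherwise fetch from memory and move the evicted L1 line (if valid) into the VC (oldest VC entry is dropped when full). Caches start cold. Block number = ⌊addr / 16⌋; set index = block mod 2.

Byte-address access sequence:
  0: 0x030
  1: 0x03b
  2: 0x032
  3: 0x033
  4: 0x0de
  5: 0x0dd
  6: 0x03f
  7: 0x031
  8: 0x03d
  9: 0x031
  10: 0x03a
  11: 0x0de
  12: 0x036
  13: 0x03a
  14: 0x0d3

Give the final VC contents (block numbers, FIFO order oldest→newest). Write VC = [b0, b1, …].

  [0] addr=0x30 blk=3 s=1: MISS | VC []
  [1] addr=0x3b blk=3 s=1: L1-HIT | VC []
  [2] addr=0x32 blk=3 s=1: L1-HIT | VC []
  [3] addr=0x33 blk=3 s=1: L1-HIT | VC []
  [4] addr=0xde blk=13 s=1: MISS | VC [3]
  [5] addr=0xdd blk=13 s=1: L1-HIT | VC [3]
  [6] addr=0x3f blk=3 s=1: VC-HIT | VC [13]
  [7] addr=0x31 blk=3 s=1: L1-HIT | VC [13]
  [8] addr=0x3d blk=3 s=1: L1-HIT | VC [13]
  [9] addr=0x31 blk=3 s=1: L1-HIT | VC [13]
  [10] addr=0x3a blk=3 s=1: L1-HIT | VC [13]
  [11] addr=0xde blk=13 s=1: VC-HIT | VC [3]
  [12] addr=0x36 blk=3 s=1: VC-HIT | VC [13]
  [13] addr=0x3a blk=3 s=1: L1-HIT | VC [13]
  [14] addr=0xd3 blk=13 s=1: VC-HIT | VC [3]

VC = [3]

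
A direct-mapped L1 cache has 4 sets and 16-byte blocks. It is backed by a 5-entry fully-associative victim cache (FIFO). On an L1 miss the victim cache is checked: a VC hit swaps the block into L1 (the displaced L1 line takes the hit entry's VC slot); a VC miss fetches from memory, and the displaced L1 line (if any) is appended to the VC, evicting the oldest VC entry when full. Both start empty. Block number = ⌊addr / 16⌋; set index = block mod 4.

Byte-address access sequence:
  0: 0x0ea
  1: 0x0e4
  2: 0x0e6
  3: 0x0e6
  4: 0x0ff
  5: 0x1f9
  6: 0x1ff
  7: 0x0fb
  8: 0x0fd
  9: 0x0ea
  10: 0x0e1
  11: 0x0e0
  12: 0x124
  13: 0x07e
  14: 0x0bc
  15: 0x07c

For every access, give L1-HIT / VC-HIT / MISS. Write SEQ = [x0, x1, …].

  [0] addr=0xea blk=14 s=2: MISS | VC []
  [1] addr=0xe4 blk=14 s=2: L1-HIT | VC []
  [2] addr=0xe6 blk=14 s=2: L1-HIT | VC []
  [3] addr=0xe6 blk=14 s=2: L1-HIT | VC []
  [4] addr=0xff blk=15 s=3: MISS | VC []
  [5] addr=0x1f9 blk=31 s=3: MISS | VC [15]
  [6] addr=0x1ff blk=31 s=3: L1-HIT | VC [15]
  [7] addr=0xfb blk=15 s=3: VC-HIT | VC [31]
  [8] addr=0xfd blk=15 s=3: L1-HIT | VC [31]
  [9] addr=0xea blk=14 s=2: L1-HIT | VC [31]
  [10] addr=0xe1 blk=14 s=2: L1-HIT | VC [31]
  [11] addr=0xe0 blk=14 s=2: L1-HIT | VC [31]
  [12] addr=0x124 blk=18 s=2: MISS | VC [31, 14]
  [13] addr=0x7e blk=7 s=3: MISS | VC [31, 14, 15]
  [14] addr=0xbc blk=11 s=3: MISS | VC [31, 14, 15, 7]
  [15] addr=0x7c blk=7 s=3: VC-HIT | VC [31, 14, 15, 11]

SEQ = [MISS, L1-HIT, L1-HIT, L1-HIT, MISS, MISS, L1-HIT, VC-HIT, L1-HIT, L1-HIT, L1-HIT, L1-HIT, MISS, MISS, MISS, VC-HIT]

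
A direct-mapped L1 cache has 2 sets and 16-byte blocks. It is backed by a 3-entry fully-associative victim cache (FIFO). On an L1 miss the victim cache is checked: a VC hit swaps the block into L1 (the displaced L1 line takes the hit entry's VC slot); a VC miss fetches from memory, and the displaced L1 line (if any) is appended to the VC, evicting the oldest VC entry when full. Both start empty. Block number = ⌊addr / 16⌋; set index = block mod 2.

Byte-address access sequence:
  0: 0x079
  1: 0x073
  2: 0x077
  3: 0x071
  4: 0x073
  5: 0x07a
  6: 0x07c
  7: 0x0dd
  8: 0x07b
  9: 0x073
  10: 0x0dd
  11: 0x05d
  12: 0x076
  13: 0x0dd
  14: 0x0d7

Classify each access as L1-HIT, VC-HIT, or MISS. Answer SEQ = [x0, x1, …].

SEQ = [MISS, L1-HIT, L1-HIT, L1-HIT, L1-HIT, L1-HIT, L1-HIT, MISS, VC-HIT, L1-HIT, VC-HIT, MISS, VC-HIT, VC-HIT, L1-HIT]

  [0] addr=0x79 blk=7 s=1: MISS | VC []
  [1] addr=0x73 blk=7 s=1: L1-HIT | VC []
  [2] addr=0x77 blk=7 s=1: L1-HIT | VC []
  [3] addr=0x71 blk=7 s=1: L1-HIT | VC []
  [4] addr=0x73 blk=7 s=1: L1-HIT | VC []
  [5] addr=0x7a blk=7 s=1: L1-HIT | VC []
  [6] addr=0x7c blk=7 s=1: L1-HIT | VC []
  [7] addr=0xdd blk=13 s=1: MISS | VC [7]
  [8] addr=0x7b blk=7 s=1: VC-HIT | VC [13]
  [9] addr=0x73 blk=7 s=1: L1-HIT | VC [13]
  [10] addr=0xdd blk=13 s=1: VC-HIT | VC [7]
  [11] addr=0x5d blk=5 s=1: MISS | VC [7, 13]
  [12] addr=0x76 blk=7 s=1: VC-HIT | VC [5, 13]
  [13] addr=0xdd blk=13 s=1: VC-HIT | VC [5, 7]
  [14] addr=0xd7 blk=13 s=1: L1-HIT | VC [5, 7]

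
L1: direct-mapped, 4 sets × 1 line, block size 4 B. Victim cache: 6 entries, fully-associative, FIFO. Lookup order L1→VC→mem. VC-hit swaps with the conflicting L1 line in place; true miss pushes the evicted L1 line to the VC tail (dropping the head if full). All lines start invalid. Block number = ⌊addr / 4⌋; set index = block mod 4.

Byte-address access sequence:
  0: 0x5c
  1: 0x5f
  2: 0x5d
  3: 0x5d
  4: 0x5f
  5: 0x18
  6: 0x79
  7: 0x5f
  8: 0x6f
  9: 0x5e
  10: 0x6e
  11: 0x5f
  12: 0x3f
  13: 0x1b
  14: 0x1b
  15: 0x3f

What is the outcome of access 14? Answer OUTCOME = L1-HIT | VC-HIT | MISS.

OUTCOME = L1-HIT

#0 0x5c→b23/s3 MISS; vc=[]
#1 0x5f→b23/s3 L1-HIT; vc=[]
#2 0x5d→b23/s3 L1-HIT; vc=[]
#3 0x5d→b23/s3 L1-HIT; vc=[]
#4 0x5f→b23/s3 L1-HIT; vc=[]
#5 0x18→b6/s2 MISS; vc=[]
#6 0x79→b30/s2 MISS; vc=[6]
#7 0x5f→b23/s3 L1-HIT; vc=[6]
#8 0x6f→b27/s3 MISS; vc=[6,23]
#9 0x5e→b23/s3 VC-HIT; vc=[6,27]
#10 0x6e→b27/s3 VC-HIT; vc=[6,23]
#11 0x5f→b23/s3 VC-HIT; vc=[6,27]
#12 0x3f→b15/s3 MISS; vc=[6,27,23]
#13 0x1b→b6/s2 VC-HIT; vc=[30,27,23]
#14 0x1b→b6/s2 L1-HIT; vc=[30,27,23]
#15 0x3f→b15/s3 L1-HIT; vc=[30,27,23]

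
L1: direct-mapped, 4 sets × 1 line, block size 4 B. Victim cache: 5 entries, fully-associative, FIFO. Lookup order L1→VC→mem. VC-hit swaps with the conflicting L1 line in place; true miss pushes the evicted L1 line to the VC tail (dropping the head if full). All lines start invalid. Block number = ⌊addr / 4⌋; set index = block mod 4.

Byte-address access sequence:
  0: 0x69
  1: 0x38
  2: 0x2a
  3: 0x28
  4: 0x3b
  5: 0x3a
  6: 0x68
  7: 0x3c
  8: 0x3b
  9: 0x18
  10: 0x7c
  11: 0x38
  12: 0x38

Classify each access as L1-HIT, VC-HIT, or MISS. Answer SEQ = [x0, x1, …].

SEQ = [MISS, MISS, MISS, L1-HIT, VC-HIT, L1-HIT, VC-HIT, MISS, VC-HIT, MISS, MISS, VC-HIT, L1-HIT]

0: 0x69 (blk 26, set 2) → MISS  vc=[]
1: 0x38 (blk 14, set 2) → MISS  vc=[26]
2: 0x2a (blk 10, set 2) → MISS  vc=[26, 14]
3: 0x28 (blk 10, set 2) → L1-HIT  vc=[26, 14]
4: 0x3b (blk 14, set 2) → VC-HIT  vc=[26, 10]
5: 0x3a (blk 14, set 2) → L1-HIT  vc=[26, 10]
6: 0x68 (blk 26, set 2) → VC-HIT  vc=[14, 10]
7: 0x3c (blk 15, set 3) → MISS  vc=[14, 10]
8: 0x3b (blk 14, set 2) → VC-HIT  vc=[26, 10]
9: 0x18 (blk 6, set 2) → MISS  vc=[26, 10, 14]
10: 0x7c (blk 31, set 3) → MISS  vc=[26, 10, 14, 15]
11: 0x38 (blk 14, set 2) → VC-HIT  vc=[26, 10, 6, 15]
12: 0x38 (blk 14, set 2) → L1-HIT  vc=[26, 10, 6, 15]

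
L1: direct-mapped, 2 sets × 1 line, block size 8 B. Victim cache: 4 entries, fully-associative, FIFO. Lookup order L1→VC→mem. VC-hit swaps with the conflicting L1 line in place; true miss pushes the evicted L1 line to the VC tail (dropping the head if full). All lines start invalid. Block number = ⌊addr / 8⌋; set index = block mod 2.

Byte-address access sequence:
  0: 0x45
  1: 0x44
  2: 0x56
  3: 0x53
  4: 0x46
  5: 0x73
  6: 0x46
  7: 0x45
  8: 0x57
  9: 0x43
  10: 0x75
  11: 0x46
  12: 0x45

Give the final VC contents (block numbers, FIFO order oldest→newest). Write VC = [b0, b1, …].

0: 0x45 (blk 8, set 0) → MISS  vc=[]
1: 0x44 (blk 8, set 0) → L1-HIT  vc=[]
2: 0x56 (blk 10, set 0) → MISS  vc=[8]
3: 0x53 (blk 10, set 0) → L1-HIT  vc=[8]
4: 0x46 (blk 8, set 0) → VC-HIT  vc=[10]
5: 0x73 (blk 14, set 0) → MISS  vc=[10, 8]
6: 0x46 (blk 8, set 0) → VC-HIT  vc=[10, 14]
7: 0x45 (blk 8, set 0) → L1-HIT  vc=[10, 14]
8: 0x57 (blk 10, set 0) → VC-HIT  vc=[8, 14]
9: 0x43 (blk 8, set 0) → VC-HIT  vc=[10, 14]
10: 0x75 (blk 14, set 0) → VC-HIT  vc=[10, 8]
11: 0x46 (blk 8, set 0) → VC-HIT  vc=[10, 14]
12: 0x45 (blk 8, set 0) → L1-HIT  vc=[10, 14]

VC = [10, 14]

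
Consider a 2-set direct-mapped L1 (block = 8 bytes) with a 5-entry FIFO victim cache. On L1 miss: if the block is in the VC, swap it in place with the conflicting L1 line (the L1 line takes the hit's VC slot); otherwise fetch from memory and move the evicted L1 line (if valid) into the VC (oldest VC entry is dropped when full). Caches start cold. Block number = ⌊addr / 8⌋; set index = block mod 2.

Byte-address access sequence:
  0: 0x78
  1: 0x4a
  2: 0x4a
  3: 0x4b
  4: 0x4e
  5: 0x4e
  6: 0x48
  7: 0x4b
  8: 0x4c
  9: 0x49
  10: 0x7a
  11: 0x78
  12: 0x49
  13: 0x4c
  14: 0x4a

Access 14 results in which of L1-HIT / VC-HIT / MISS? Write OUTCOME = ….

#0 0x78→b15/s1 MISS; vc=[]
#1 0x4a→b9/s1 MISS; vc=[15]
#2 0x4a→b9/s1 L1-HIT; vc=[15]
#3 0x4b→b9/s1 L1-HIT; vc=[15]
#4 0x4e→b9/s1 L1-HIT; vc=[15]
#5 0x4e→b9/s1 L1-HIT; vc=[15]
#6 0x48→b9/s1 L1-HIT; vc=[15]
#7 0x4b→b9/s1 L1-HIT; vc=[15]
#8 0x4c→b9/s1 L1-HIT; vc=[15]
#9 0x49→b9/s1 L1-HIT; vc=[15]
#10 0x7a→b15/s1 VC-HIT; vc=[9]
#11 0x78→b15/s1 L1-HIT; vc=[9]
#12 0x49→b9/s1 VC-HIT; vc=[15]
#13 0x4c→b9/s1 L1-HIT; vc=[15]
#14 0x4a→b9/s1 L1-HIT; vc=[15]

OUTCOME = L1-HIT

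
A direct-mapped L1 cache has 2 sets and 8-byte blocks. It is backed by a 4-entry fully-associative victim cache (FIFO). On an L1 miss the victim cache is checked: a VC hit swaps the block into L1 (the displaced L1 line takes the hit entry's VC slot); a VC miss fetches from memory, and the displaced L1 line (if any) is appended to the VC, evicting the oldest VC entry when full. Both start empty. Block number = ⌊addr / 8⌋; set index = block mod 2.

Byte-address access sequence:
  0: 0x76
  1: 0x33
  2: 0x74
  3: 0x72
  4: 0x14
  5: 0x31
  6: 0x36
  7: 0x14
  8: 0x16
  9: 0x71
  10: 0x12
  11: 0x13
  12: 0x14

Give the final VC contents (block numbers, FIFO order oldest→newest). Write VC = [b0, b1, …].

  [0] addr=0x76 blk=14 s=0: MISS | VC []
  [1] addr=0x33 blk=6 s=0: MISS | VC [14]
  [2] addr=0x74 blk=14 s=0: VC-HIT | VC [6]
  [3] addr=0x72 blk=14 s=0: L1-HIT | VC [6]
  [4] addr=0x14 blk=2 s=0: MISS | VC [6, 14]
  [5] addr=0x31 blk=6 s=0: VC-HIT | VC [2, 14]
  [6] addr=0x36 blk=6 s=0: L1-HIT | VC [2, 14]
  [7] addr=0x14 blk=2 s=0: VC-HIT | VC [6, 14]
  [8] addr=0x16 blk=2 s=0: L1-HIT | VC [6, 14]
  [9] addr=0x71 blk=14 s=0: VC-HIT | VC [6, 2]
  [10] addr=0x12 blk=2 s=0: VC-HIT | VC [6, 14]
  [11] addr=0x13 blk=2 s=0: L1-HIT | VC [6, 14]
  [12] addr=0x14 blk=2 s=0: L1-HIT | VC [6, 14]

VC = [6, 14]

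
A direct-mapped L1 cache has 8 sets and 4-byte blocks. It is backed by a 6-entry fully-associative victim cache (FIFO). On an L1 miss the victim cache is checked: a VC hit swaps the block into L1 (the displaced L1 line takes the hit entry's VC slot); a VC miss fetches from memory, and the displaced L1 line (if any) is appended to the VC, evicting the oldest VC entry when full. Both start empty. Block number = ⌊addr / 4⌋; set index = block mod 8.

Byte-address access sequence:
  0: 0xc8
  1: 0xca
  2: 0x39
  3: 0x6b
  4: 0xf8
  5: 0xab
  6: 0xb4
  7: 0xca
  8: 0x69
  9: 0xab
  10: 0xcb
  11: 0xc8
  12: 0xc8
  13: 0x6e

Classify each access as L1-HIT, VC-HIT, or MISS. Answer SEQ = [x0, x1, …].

0: 0xc8 (blk 50, set 2) → MISS  vc=[]
1: 0xca (blk 50, set 2) → L1-HIT  vc=[]
2: 0x39 (blk 14, set 6) → MISS  vc=[]
3: 0x6b (blk 26, set 2) → MISS  vc=[50]
4: 0xf8 (blk 62, set 6) → MISS  vc=[50, 14]
5: 0xab (blk 42, set 2) → MISS  vc=[50, 14, 26]
6: 0xb4 (blk 45, set 5) → MISS  vc=[50, 14, 26]
7: 0xca (blk 50, set 2) → VC-HIT  vc=[42, 14, 26]
8: 0x69 (blk 26, set 2) → VC-HIT  vc=[42, 14, 50]
9: 0xab (blk 42, set 2) → VC-HIT  vc=[26, 14, 50]
10: 0xcb (blk 50, set 2) → VC-HIT  vc=[26, 14, 42]
11: 0xc8 (blk 50, set 2) → L1-HIT  vc=[26, 14, 42]
12: 0xc8 (blk 50, set 2) → L1-HIT  vc=[26, 14, 42]
13: 0x6e (blk 27, set 3) → MISS  vc=[26, 14, 42]

SEQ = [MISS, L1-HIT, MISS, MISS, MISS, MISS, MISS, VC-HIT, VC-HIT, VC-HIT, VC-HIT, L1-HIT, L1-HIT, MISS]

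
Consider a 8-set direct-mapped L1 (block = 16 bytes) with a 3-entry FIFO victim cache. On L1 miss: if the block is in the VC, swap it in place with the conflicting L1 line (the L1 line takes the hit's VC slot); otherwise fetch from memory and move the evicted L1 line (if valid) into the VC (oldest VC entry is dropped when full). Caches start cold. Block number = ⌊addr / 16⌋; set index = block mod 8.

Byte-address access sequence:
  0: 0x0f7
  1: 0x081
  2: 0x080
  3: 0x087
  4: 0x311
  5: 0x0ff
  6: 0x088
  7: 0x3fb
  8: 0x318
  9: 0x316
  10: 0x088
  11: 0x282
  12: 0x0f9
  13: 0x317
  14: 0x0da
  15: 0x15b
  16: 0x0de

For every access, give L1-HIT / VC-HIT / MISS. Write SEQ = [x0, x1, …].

  [0] addr=0xf7 blk=15 s=7: MISS | VC []
  [1] addr=0x81 blk=8 s=0: MISS | VC []
  [2] addr=0x80 blk=8 s=0: L1-HIT | VC []
  [3] addr=0x87 blk=8 s=0: L1-HIT | VC []
  [4] addr=0x311 blk=49 s=1: MISS | VC []
  [5] addr=0xff blk=15 s=7: L1-HIT | VC []
  [6] addr=0x88 blk=8 s=0: L1-HIT | VC []
  [7] addr=0x3fb blk=63 s=7: MISS | VC [15]
  [8] addr=0x318 blk=49 s=1: L1-HIT | VC [15]
  [9] addr=0x316 blk=49 s=1: L1-HIT | VC [15]
  [10] addr=0x88 blk=8 s=0: L1-HIT | VC [15]
  [11] addr=0x282 blk=40 s=0: MISS | VC [15, 8]
  [12] addr=0xf9 blk=15 s=7: VC-HIT | VC [63, 8]
  [13] addr=0x317 blk=49 s=1: L1-HIT | VC [63, 8]
  [14] addr=0xda blk=13 s=5: MISS | VC [63, 8]
  [15] addr=0x15b blk=21 s=5: MISS | VC [63, 8, 13]
  [16] addr=0xde blk=13 s=5: VC-HIT | VC [63, 8, 21]

SEQ = [MISS, MISS, L1-HIT, L1-HIT, MISS, L1-HIT, L1-HIT, MISS, L1-HIT, L1-HIT, L1-HIT, MISS, VC-HIT, L1-HIT, MISS, MISS, VC-HIT]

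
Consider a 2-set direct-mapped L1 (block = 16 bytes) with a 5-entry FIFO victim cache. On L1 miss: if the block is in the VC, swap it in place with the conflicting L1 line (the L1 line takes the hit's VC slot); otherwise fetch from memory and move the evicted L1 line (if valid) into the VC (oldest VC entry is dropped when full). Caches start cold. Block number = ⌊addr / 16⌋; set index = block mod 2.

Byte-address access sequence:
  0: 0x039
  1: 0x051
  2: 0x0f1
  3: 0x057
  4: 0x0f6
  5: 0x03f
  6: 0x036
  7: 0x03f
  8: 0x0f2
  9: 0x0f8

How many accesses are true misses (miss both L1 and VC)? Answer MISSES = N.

#0 0x39→b3/s1 MISS; vc=[]
#1 0x51→b5/s1 MISS; vc=[3]
#2 0xf1→b15/s1 MISS; vc=[3,5]
#3 0x57→b5/s1 VC-HIT; vc=[3,15]
#4 0xf6→b15/s1 VC-HIT; vc=[3,5]
#5 0x3f→b3/s1 VC-HIT; vc=[15,5]
#6 0x36→b3/s1 L1-HIT; vc=[15,5]
#7 0x3f→b3/s1 L1-HIT; vc=[15,5]
#8 0xf2→b15/s1 VC-HIT; vc=[3,5]
#9 0xf8→b15/s1 L1-HIT; vc=[3,5]

MISSES = 3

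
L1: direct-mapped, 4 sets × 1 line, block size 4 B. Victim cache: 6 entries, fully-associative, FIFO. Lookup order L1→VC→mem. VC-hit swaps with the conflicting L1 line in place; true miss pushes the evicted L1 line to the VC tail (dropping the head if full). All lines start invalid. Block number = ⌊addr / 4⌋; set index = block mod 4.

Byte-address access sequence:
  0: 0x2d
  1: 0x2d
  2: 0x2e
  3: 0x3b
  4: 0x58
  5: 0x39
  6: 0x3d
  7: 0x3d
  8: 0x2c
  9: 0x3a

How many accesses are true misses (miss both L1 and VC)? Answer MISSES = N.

  [0] addr=0x2d blk=11 s=3: MISS | VC []
  [1] addr=0x2d blk=11 s=3: L1-HIT | VC []
  [2] addr=0x2e blk=11 s=3: L1-HIT | VC []
  [3] addr=0x3b blk=14 s=2: MISS | VC []
  [4] addr=0x58 blk=22 s=2: MISS | VC [14]
  [5] addr=0x39 blk=14 s=2: VC-HIT | VC [22]
  [6] addr=0x3d blk=15 s=3: MISS | VC [22, 11]
  [7] addr=0x3d blk=15 s=3: L1-HIT | VC [22, 11]
  [8] addr=0x2c blk=11 s=3: VC-HIT | VC [22, 15]
  [9] addr=0x3a blk=14 s=2: L1-HIT | VC [22, 15]

MISSES = 4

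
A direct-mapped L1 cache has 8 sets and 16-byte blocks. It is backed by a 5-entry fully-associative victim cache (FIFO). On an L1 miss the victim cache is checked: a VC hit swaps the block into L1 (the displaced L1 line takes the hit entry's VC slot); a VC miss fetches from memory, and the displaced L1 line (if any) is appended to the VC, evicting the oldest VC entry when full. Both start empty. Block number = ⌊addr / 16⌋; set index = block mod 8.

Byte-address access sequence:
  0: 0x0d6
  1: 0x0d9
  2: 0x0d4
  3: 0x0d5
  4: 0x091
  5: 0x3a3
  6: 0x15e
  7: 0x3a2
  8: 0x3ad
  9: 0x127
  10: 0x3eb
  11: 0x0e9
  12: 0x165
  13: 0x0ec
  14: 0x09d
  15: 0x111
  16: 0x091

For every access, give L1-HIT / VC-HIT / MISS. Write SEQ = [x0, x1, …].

SEQ = [MISS, L1-HIT, L1-HIT, L1-HIT, MISS, MISS, MISS, L1-HIT, L1-HIT, MISS, MISS, MISS, MISS, VC-HIT, L1-HIT, MISS, VC-HIT]

0: 0xd6 (blk 13, set 5) → MISS  vc=[]
1: 0xd9 (blk 13, set 5) → L1-HIT  vc=[]
2: 0xd4 (blk 13, set 5) → L1-HIT  vc=[]
3: 0xd5 (blk 13, set 5) → L1-HIT  vc=[]
4: 0x91 (blk 9, set 1) → MISS  vc=[]
5: 0x3a3 (blk 58, set 2) → MISS  vc=[]
6: 0x15e (blk 21, set 5) → MISS  vc=[13]
7: 0x3a2 (blk 58, set 2) → L1-HIT  vc=[13]
8: 0x3ad (blk 58, set 2) → L1-HIT  vc=[13]
9: 0x127 (blk 18, set 2) → MISS  vc=[13, 58]
10: 0x3eb (blk 62, set 6) → MISS  vc=[13, 58]
11: 0xe9 (blk 14, set 6) → MISS  vc=[13, 58, 62]
12: 0x165 (blk 22, set 6) → MISS  vc=[13, 58, 62, 14]
13: 0xec (blk 14, set 6) → VC-HIT  vc=[13, 58, 62, 22]
14: 0x9d (blk 9, set 1) → L1-HIT  vc=[13, 58, 62, 22]
15: 0x111 (blk 17, set 1) → MISS  vc=[13, 58, 62, 22, 9]
16: 0x91 (blk 9, set 1) → VC-HIT  vc=[13, 58, 62, 22, 17]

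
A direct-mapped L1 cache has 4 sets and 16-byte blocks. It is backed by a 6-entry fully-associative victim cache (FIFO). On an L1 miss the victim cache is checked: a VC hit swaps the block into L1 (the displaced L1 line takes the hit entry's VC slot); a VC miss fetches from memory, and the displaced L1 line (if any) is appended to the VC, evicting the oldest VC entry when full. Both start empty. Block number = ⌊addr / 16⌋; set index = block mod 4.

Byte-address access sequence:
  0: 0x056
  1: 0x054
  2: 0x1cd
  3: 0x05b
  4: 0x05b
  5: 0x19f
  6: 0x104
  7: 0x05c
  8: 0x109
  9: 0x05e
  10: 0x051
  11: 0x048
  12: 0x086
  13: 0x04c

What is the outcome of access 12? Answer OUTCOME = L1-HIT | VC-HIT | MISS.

  [0] addr=0x56 blk=5 s=1: MISS | VC []
  [1] addr=0x54 blk=5 s=1: L1-HIT | VC []
  [2] addr=0x1cd blk=28 s=0: MISS | VC []
  [3] addr=0x5b blk=5 s=1: L1-HIT | VC []
  [4] addr=0x5b blk=5 s=1: L1-HIT | VC []
  [5] addr=0x19f blk=25 s=1: MISS | VC [5]
  [6] addr=0x104 blk=16 s=0: MISS | VC [5, 28]
  [7] addr=0x5c blk=5 s=1: VC-HIT | VC [25, 28]
  [8] addr=0x109 blk=16 s=0: L1-HIT | VC [25, 28]
  [9] addr=0x5e blk=5 s=1: L1-HIT | VC [25, 28]
  [10] addr=0x51 blk=5 s=1: L1-HIT | VC [25, 28]
  [11] addr=0x48 blk=4 s=0: MISS | VC [25, 28, 16]
  [12] addr=0x86 blk=8 s=0: MISS | VC [25, 28, 16, 4]
  [13] addr=0x4c blk=4 s=0: VC-HIT | VC [25, 28, 16, 8]

OUTCOME = MISS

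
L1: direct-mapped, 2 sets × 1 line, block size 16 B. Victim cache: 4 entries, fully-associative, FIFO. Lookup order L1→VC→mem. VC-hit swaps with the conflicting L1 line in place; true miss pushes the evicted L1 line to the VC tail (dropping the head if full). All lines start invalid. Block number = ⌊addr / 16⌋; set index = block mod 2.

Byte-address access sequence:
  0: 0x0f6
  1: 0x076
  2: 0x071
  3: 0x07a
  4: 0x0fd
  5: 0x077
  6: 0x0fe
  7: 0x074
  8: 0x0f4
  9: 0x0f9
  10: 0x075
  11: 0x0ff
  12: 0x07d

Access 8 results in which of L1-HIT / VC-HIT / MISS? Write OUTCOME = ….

OUTCOME = VC-HIT

  [0] addr=0xf6 blk=15 s=1: MISS | VC []
  [1] addr=0x76 blk=7 s=1: MISS | VC [15]
  [2] addr=0x71 blk=7 s=1: L1-HIT | VC [15]
  [3] addr=0x7a blk=7 s=1: L1-HIT | VC [15]
  [4] addr=0xfd blk=15 s=1: VC-HIT | VC [7]
  [5] addr=0x77 blk=7 s=1: VC-HIT | VC [15]
  [6] addr=0xfe blk=15 s=1: VC-HIT | VC [7]
  [7] addr=0x74 blk=7 s=1: VC-HIT | VC [15]
  [8] addr=0xf4 blk=15 s=1: VC-HIT | VC [7]
  [9] addr=0xf9 blk=15 s=1: L1-HIT | VC [7]
  [10] addr=0x75 blk=7 s=1: VC-HIT | VC [15]
  [11] addr=0xff blk=15 s=1: VC-HIT | VC [7]
  [12] addr=0x7d blk=7 s=1: VC-HIT | VC [15]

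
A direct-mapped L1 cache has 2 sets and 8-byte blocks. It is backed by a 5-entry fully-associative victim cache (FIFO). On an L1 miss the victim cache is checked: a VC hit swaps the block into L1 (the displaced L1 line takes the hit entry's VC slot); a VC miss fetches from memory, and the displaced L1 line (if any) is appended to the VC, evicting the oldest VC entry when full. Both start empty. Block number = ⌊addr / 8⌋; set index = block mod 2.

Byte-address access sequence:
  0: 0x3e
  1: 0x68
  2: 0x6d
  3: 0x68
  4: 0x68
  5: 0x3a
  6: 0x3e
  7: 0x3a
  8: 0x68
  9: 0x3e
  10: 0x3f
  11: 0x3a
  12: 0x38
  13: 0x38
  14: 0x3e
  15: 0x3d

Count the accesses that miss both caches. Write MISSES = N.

MISSES = 2

0: 0x3e (blk 7, set 1) → MISS  vc=[]
1: 0x68 (blk 13, set 1) → MISS  vc=[7]
2: 0x6d (blk 13, set 1) → L1-HIT  vc=[7]
3: 0x68 (blk 13, set 1) → L1-HIT  vc=[7]
4: 0x68 (blk 13, set 1) → L1-HIT  vc=[7]
5: 0x3a (blk 7, set 1) → VC-HIT  vc=[13]
6: 0x3e (blk 7, set 1) → L1-HIT  vc=[13]
7: 0x3a (blk 7, set 1) → L1-HIT  vc=[13]
8: 0x68 (blk 13, set 1) → VC-HIT  vc=[7]
9: 0x3e (blk 7, set 1) → VC-HIT  vc=[13]
10: 0x3f (blk 7, set 1) → L1-HIT  vc=[13]
11: 0x3a (blk 7, set 1) → L1-HIT  vc=[13]
12: 0x38 (blk 7, set 1) → L1-HIT  vc=[13]
13: 0x38 (blk 7, set 1) → L1-HIT  vc=[13]
14: 0x3e (blk 7, set 1) → L1-HIT  vc=[13]
15: 0x3d (blk 7, set 1) → L1-HIT  vc=[13]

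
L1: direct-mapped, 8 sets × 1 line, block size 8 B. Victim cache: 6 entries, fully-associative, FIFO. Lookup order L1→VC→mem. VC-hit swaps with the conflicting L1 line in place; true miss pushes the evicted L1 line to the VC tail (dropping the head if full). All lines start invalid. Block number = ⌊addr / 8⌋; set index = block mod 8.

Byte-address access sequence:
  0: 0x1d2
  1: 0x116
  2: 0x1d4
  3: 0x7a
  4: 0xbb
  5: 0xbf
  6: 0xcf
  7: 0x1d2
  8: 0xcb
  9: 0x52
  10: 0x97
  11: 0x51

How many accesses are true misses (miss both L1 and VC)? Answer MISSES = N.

MISSES = 7

0: 0x1d2 (blk 58, set 2) → MISS  vc=[]
1: 0x116 (blk 34, set 2) → MISS  vc=[58]
2: 0x1d4 (blk 58, set 2) → VC-HIT  vc=[34]
3: 0x7a (blk 15, set 7) → MISS  vc=[34]
4: 0xbb (blk 23, set 7) → MISS  vc=[34, 15]
5: 0xbf (blk 23, set 7) → L1-HIT  vc=[34, 15]
6: 0xcf (blk 25, set 1) → MISS  vc=[34, 15]
7: 0x1d2 (blk 58, set 2) → L1-HIT  vc=[34, 15]
8: 0xcb (blk 25, set 1) → L1-HIT  vc=[34, 15]
9: 0x52 (blk 10, set 2) → MISS  vc=[34, 15, 58]
10: 0x97 (blk 18, set 2) → MISS  vc=[34, 15, 58, 10]
11: 0x51 (blk 10, set 2) → VC-HIT  vc=[34, 15, 58, 18]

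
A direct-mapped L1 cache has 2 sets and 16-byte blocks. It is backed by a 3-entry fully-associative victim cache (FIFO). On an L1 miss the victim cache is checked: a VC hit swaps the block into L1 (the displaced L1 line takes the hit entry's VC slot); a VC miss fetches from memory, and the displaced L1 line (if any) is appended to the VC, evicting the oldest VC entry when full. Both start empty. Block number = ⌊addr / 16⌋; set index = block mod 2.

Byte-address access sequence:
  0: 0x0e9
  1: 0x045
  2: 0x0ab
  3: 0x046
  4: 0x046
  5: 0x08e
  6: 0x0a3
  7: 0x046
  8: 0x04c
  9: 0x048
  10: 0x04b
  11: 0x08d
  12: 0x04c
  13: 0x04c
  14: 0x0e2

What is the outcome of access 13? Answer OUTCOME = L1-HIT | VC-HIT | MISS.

OUTCOME = L1-HIT

  [0] addr=0xe9 blk=14 s=0: MISS | VC []
  [1] addr=0x45 blk=4 s=0: MISS | VC [14]
  [2] addr=0xab blk=10 s=0: MISS | VC [14, 4]
  [3] addr=0x46 blk=4 s=0: VC-HIT | VC [14, 10]
  [4] addr=0x46 blk=4 s=0: L1-HIT | VC [14, 10]
  [5] addr=0x8e blk=8 s=0: MISS | VC [14, 10, 4]
  [6] addr=0xa3 blk=10 s=0: VC-HIT | VC [14, 8, 4]
  [7] addr=0x46 blk=4 s=0: VC-HIT | VC [14, 8, 10]
  [8] addr=0x4c blk=4 s=0: L1-HIT | VC [14, 8, 10]
  [9] addr=0x48 blk=4 s=0: L1-HIT | VC [14, 8, 10]
  [10] addr=0x4b blk=4 s=0: L1-HIT | VC [14, 8, 10]
  [11] addr=0x8d blk=8 s=0: VC-HIT | VC [14, 4, 10]
  [12] addr=0x4c blk=4 s=0: VC-HIT | VC [14, 8, 10]
  [13] addr=0x4c blk=4 s=0: L1-HIT | VC [14, 8, 10]
  [14] addr=0xe2 blk=14 s=0: VC-HIT | VC [4, 8, 10]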